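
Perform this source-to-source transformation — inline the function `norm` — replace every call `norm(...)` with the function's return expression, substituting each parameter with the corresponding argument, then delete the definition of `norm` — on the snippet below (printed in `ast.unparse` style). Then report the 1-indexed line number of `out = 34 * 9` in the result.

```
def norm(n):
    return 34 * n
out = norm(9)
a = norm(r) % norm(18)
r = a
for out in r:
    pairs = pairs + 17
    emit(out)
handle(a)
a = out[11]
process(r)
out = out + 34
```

1

Transformed code:
out = 34 * 9
a = 34 * r % (34 * 18)
r = a
for out in r:
    pairs = pairs + 17
    emit(out)
handle(a)
a = out[11]
process(r)
out = out + 34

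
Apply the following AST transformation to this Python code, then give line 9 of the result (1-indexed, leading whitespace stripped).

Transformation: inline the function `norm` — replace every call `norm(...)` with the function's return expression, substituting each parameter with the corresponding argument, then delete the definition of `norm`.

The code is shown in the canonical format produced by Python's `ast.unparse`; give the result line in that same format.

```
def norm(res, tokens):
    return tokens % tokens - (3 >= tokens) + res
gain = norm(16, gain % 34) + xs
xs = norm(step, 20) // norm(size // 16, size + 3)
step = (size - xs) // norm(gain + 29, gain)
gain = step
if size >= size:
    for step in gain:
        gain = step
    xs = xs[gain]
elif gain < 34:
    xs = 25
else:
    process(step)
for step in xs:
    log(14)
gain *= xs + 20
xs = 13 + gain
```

elif gain < 34:

Transformed code:
gain = gain % 34 % (gain % 34) - (3 >= gain % 34) + 16 + xs
xs = (20 % 20 - (3 >= 20) + step) // ((size + 3) % (size + 3) - (3 >= size + 3) + size // 16)
step = (size - xs) // (gain % gain - (3 >= gain) + (gain + 29))
gain = step
if size >= size:
    for step in gain:
        gain = step
    xs = xs[gain]
elif gain < 34:
    xs = 25
else:
    process(step)
for step in xs:
    log(14)
gain *= xs + 20
xs = 13 + gain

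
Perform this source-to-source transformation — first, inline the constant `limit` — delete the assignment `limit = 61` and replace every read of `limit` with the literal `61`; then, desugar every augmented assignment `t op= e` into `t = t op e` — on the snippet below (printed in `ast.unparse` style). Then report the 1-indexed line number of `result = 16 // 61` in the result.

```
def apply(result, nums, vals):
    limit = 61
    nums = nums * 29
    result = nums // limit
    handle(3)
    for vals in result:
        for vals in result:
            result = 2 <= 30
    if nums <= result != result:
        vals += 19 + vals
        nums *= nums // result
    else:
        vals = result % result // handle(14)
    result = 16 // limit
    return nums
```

13

Transformed code:
def apply(result, nums, vals):
    nums = nums * 29
    result = nums // 61
    handle(3)
    for vals in result:
        for vals in result:
            result = 2 <= 30
    if nums <= result != result:
        vals = vals + (19 + vals)
        nums = nums * (nums // result)
    else:
        vals = result % result // handle(14)
    result = 16 // 61
    return nums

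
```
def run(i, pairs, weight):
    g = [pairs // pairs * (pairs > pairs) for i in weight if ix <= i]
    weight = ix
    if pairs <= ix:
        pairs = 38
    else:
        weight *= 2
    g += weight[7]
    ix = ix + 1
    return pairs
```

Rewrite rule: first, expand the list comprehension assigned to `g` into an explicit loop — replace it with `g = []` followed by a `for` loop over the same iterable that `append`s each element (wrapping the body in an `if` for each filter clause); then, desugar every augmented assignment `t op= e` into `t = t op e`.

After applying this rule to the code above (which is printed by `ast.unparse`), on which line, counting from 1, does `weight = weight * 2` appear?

10

Transformed code:
def run(i, pairs, weight):
    g = []
    for i in weight:
        if ix <= i:
            g.append(pairs // pairs * (pairs > pairs))
    weight = ix
    if pairs <= ix:
        pairs = 38
    else:
        weight = weight * 2
    g = g + weight[7]
    ix = ix + 1
    return pairs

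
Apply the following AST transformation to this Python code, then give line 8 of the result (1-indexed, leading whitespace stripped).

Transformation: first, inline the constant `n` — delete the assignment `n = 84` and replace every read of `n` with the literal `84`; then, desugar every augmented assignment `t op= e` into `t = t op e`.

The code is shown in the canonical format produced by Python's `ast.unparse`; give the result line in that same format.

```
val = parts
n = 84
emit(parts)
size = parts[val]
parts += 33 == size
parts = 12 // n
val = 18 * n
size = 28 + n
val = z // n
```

val = z // 84

Transformed code:
val = parts
emit(parts)
size = parts[val]
parts = parts + (33 == size)
parts = 12 // 84
val = 18 * 84
size = 28 + 84
val = z // 84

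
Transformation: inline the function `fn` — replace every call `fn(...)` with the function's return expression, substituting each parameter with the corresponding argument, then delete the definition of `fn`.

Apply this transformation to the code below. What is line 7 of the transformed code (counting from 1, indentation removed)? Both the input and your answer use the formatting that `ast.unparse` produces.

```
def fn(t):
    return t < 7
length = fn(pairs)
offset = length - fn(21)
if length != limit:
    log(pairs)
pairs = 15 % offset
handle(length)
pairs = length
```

Transformed code:
length = pairs < 7
offset = length - (21 < 7)
if length != limit:
    log(pairs)
pairs = 15 % offset
handle(length)
pairs = length

pairs = length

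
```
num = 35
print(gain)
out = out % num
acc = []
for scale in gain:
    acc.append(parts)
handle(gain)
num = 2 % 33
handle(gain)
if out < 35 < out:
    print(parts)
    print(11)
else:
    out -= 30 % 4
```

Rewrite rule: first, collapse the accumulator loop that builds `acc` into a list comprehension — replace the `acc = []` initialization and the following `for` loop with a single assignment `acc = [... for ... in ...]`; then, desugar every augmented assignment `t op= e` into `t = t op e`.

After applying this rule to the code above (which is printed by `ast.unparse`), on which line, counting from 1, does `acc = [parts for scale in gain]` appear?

Transformed code:
num = 35
print(gain)
out = out % num
acc = [parts for scale in gain]
handle(gain)
num = 2 % 33
handle(gain)
if out < 35 < out:
    print(parts)
    print(11)
else:
    out = out - 30 % 4

4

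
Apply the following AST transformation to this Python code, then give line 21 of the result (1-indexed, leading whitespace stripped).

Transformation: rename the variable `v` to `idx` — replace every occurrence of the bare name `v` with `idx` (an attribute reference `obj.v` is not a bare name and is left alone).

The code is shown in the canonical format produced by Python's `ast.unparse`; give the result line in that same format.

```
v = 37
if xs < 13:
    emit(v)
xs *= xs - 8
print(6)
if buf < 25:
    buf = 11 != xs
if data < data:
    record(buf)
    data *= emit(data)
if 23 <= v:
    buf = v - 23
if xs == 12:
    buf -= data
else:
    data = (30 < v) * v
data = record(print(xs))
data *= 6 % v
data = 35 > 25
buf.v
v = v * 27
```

Transformed code:
idx = 37
if xs < 13:
    emit(idx)
xs *= xs - 8
print(6)
if buf < 25:
    buf = 11 != xs
if data < data:
    record(buf)
    data *= emit(data)
if 23 <= idx:
    buf = idx - 23
if xs == 12:
    buf -= data
else:
    data = (30 < idx) * idx
data = record(print(xs))
data *= 6 % idx
data = 35 > 25
buf.v
idx = idx * 27

idx = idx * 27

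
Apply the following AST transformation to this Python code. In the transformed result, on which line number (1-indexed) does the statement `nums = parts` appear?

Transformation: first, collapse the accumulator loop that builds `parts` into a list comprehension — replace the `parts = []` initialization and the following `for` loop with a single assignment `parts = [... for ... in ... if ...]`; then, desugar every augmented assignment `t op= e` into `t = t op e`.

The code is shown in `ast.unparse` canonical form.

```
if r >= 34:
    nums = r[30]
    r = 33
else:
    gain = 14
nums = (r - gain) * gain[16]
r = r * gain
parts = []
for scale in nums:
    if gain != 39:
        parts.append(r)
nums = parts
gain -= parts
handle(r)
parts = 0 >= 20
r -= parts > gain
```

9

Transformed code:
if r >= 34:
    nums = r[30]
    r = 33
else:
    gain = 14
nums = (r - gain) * gain[16]
r = r * gain
parts = [r for scale in nums if gain != 39]
nums = parts
gain = gain - parts
handle(r)
parts = 0 >= 20
r = r - (parts > gain)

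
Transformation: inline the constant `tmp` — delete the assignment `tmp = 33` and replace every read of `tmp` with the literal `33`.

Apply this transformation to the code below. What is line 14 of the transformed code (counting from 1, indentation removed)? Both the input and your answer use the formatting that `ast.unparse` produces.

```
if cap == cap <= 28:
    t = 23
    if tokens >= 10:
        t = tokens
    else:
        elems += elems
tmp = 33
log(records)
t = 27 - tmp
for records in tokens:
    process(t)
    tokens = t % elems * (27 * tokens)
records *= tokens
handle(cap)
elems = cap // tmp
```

Transformed code:
if cap == cap <= 28:
    t = 23
    if tokens >= 10:
        t = tokens
    else:
        elems += elems
log(records)
t = 27 - 33
for records in tokens:
    process(t)
    tokens = t % elems * (27 * tokens)
records *= tokens
handle(cap)
elems = cap // 33

elems = cap // 33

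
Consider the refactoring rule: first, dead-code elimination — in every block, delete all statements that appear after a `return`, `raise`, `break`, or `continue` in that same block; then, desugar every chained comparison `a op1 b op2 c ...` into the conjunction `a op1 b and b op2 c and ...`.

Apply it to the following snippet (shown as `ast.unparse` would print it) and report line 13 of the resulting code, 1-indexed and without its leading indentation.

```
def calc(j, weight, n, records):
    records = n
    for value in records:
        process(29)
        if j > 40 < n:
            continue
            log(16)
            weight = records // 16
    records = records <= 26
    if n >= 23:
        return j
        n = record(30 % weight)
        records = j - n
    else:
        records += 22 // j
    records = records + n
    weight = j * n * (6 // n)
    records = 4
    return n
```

Transformed code:
def calc(j, weight, n, records):
    records = n
    for value in records:
        process(29)
        if j > 40 and 40 < n:
            continue
    records = records <= 26
    if n >= 23:
        return j
    else:
        records += 22 // j
    records = records + n
    weight = j * n * (6 // n)
    records = 4
    return n

weight = j * n * (6 // n)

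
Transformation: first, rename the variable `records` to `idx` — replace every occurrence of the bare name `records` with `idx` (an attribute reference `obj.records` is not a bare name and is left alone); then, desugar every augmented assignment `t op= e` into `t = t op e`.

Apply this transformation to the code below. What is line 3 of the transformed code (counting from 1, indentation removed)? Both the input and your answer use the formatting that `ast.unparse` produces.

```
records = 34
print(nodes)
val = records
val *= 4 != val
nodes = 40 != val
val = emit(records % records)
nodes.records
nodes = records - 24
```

val = idx

Transformed code:
idx = 34
print(nodes)
val = idx
val = val * (4 != val)
nodes = 40 != val
val = emit(idx % idx)
nodes.records
nodes = idx - 24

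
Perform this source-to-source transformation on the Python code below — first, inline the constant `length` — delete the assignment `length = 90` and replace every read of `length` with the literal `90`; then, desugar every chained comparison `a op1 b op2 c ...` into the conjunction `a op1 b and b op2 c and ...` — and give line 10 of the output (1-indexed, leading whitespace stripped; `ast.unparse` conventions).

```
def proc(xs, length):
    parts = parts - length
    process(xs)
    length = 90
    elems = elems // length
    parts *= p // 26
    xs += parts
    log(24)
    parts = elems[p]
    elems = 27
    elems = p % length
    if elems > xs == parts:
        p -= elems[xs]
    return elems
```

Transformed code:
def proc(xs, length):
    parts = parts - 90
    process(xs)
    elems = elems // 90
    parts *= p // 26
    xs += parts
    log(24)
    parts = elems[p]
    elems = 27
    elems = p % 90
    if elems > xs and xs == parts:
        p -= elems[xs]
    return elems

elems = p % 90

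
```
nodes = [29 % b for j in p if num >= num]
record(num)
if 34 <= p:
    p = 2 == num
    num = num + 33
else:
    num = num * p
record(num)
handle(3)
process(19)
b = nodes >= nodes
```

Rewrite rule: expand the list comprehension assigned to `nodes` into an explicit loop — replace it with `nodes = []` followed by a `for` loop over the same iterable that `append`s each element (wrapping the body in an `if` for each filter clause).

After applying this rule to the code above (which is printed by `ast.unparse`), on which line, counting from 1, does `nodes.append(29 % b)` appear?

Transformed code:
nodes = []
for j in p:
    if num >= num:
        nodes.append(29 % b)
record(num)
if 34 <= p:
    p = 2 == num
    num = num + 33
else:
    num = num * p
record(num)
handle(3)
process(19)
b = nodes >= nodes

4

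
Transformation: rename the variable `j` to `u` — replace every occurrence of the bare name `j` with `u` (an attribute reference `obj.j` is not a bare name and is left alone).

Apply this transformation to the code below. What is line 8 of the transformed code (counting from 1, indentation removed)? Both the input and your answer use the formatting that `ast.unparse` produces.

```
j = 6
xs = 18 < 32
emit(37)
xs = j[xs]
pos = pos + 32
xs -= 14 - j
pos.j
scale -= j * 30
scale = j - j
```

scale -= u * 30

Transformed code:
u = 6
xs = 18 < 32
emit(37)
xs = u[xs]
pos = pos + 32
xs -= 14 - u
pos.j
scale -= u * 30
scale = u - u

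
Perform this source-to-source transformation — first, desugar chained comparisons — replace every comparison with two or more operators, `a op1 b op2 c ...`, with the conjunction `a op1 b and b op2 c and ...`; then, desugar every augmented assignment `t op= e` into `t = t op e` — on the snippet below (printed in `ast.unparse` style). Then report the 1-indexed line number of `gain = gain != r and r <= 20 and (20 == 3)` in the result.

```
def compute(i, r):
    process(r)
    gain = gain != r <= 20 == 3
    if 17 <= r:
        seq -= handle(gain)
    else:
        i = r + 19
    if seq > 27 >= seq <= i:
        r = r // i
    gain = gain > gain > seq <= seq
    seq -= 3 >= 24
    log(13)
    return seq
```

3

Transformed code:
def compute(i, r):
    process(r)
    gain = gain != r and r <= 20 and (20 == 3)
    if 17 <= r:
        seq = seq - handle(gain)
    else:
        i = r + 19
    if seq > 27 and 27 >= seq and (seq <= i):
        r = r // i
    gain = gain > gain and gain > seq and (seq <= seq)
    seq = seq - (3 >= 24)
    log(13)
    return seq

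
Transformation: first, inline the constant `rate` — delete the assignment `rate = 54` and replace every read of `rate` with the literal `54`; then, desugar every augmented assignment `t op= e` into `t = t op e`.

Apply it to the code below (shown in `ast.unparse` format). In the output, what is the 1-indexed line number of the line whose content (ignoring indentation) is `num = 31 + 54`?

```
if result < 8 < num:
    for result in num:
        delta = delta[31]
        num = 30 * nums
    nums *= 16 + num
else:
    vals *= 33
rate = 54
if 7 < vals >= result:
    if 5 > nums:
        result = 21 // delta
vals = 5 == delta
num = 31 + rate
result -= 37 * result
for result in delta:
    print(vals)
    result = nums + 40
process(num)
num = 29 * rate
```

Transformed code:
if result < 8 < num:
    for result in num:
        delta = delta[31]
        num = 30 * nums
    nums = nums * (16 + num)
else:
    vals = vals * 33
if 7 < vals >= result:
    if 5 > nums:
        result = 21 // delta
vals = 5 == delta
num = 31 + 54
result = result - 37 * result
for result in delta:
    print(vals)
    result = nums + 40
process(num)
num = 29 * 54

12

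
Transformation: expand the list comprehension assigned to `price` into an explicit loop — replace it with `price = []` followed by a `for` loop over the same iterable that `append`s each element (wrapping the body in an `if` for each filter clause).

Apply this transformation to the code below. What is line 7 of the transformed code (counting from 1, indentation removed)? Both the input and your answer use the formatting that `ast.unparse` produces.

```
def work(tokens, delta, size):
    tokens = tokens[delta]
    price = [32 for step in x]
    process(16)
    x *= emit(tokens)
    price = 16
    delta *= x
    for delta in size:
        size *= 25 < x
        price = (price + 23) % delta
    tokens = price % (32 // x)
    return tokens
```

Transformed code:
def work(tokens, delta, size):
    tokens = tokens[delta]
    price = []
    for step in x:
        price.append(32)
    process(16)
    x *= emit(tokens)
    price = 16
    delta *= x
    for delta in size:
        size *= 25 < x
        price = (price + 23) % delta
    tokens = price % (32 // x)
    return tokens

x *= emit(tokens)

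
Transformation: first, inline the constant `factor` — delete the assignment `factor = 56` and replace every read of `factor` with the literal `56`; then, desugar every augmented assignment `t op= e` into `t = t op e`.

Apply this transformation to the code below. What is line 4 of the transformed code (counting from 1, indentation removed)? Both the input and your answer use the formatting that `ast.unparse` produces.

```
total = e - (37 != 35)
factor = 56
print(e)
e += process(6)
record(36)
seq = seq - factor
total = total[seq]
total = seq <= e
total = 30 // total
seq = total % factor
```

Transformed code:
total = e - (37 != 35)
print(e)
e = e + process(6)
record(36)
seq = seq - 56
total = total[seq]
total = seq <= e
total = 30 // total
seq = total % 56

record(36)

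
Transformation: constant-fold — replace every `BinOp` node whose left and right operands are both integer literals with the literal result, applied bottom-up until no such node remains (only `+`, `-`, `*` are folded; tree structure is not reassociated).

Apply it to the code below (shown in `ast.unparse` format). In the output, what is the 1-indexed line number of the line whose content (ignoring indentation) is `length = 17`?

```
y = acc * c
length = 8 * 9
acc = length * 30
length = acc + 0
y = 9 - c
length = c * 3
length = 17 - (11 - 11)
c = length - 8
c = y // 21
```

7

Transformed code:
y = acc * c
length = 72
acc = length * 30
length = acc + 0
y = 9 - c
length = c * 3
length = 17
c = length - 8
c = y // 21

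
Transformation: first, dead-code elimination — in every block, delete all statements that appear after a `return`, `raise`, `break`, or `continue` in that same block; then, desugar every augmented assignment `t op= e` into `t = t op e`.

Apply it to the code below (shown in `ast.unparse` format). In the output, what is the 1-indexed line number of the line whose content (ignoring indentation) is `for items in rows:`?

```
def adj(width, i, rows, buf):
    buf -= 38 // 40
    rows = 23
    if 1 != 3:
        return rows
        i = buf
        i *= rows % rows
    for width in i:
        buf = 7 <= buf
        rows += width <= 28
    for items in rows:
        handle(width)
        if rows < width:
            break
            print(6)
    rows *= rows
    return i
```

Transformed code:
def adj(width, i, rows, buf):
    buf = buf - 38 // 40
    rows = 23
    if 1 != 3:
        return rows
    for width in i:
        buf = 7 <= buf
        rows = rows + (width <= 28)
    for items in rows:
        handle(width)
        if rows < width:
            break
    rows = rows * rows
    return i

9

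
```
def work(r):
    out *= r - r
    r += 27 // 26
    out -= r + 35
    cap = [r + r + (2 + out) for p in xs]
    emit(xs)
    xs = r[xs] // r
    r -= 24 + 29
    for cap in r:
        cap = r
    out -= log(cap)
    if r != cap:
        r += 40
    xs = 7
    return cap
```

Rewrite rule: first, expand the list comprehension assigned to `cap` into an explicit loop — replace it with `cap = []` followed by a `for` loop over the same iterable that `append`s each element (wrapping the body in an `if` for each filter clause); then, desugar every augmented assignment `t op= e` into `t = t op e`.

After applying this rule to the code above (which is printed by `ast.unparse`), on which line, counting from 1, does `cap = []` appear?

Transformed code:
def work(r):
    out = out * (r - r)
    r = r + 27 // 26
    out = out - (r + 35)
    cap = []
    for p in xs:
        cap.append(r + r + (2 + out))
    emit(xs)
    xs = r[xs] // r
    r = r - (24 + 29)
    for cap in r:
        cap = r
    out = out - log(cap)
    if r != cap:
        r = r + 40
    xs = 7
    return cap

5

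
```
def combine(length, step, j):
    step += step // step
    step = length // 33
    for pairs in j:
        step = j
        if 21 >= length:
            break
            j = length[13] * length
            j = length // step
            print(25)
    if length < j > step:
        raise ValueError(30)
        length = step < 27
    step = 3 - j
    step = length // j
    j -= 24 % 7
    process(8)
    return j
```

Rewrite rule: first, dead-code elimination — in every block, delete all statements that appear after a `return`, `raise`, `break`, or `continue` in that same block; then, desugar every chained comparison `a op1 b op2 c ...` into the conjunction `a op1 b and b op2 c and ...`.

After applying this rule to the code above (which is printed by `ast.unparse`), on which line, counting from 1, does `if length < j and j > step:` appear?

Transformed code:
def combine(length, step, j):
    step += step // step
    step = length // 33
    for pairs in j:
        step = j
        if 21 >= length:
            break
    if length < j and j > step:
        raise ValueError(30)
    step = 3 - j
    step = length // j
    j -= 24 % 7
    process(8)
    return j

8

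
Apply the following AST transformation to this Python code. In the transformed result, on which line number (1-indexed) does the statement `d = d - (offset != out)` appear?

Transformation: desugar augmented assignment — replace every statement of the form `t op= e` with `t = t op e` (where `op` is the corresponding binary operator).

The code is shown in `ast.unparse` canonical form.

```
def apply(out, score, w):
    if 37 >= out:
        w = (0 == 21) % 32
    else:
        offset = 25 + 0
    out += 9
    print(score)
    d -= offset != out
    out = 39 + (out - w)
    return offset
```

Transformed code:
def apply(out, score, w):
    if 37 >= out:
        w = (0 == 21) % 32
    else:
        offset = 25 + 0
    out = out + 9
    print(score)
    d = d - (offset != out)
    out = 39 + (out - w)
    return offset

8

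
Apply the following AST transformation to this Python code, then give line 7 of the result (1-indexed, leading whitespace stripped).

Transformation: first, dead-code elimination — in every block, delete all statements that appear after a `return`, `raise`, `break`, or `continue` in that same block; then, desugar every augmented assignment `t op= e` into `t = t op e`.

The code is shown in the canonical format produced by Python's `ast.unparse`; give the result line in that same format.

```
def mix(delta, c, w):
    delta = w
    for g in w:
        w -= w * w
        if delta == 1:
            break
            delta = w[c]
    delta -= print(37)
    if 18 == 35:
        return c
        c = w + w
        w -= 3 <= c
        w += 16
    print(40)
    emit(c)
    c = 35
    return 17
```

delta = delta - print(37)

Transformed code:
def mix(delta, c, w):
    delta = w
    for g in w:
        w = w - w * w
        if delta == 1:
            break
    delta = delta - print(37)
    if 18 == 35:
        return c
    print(40)
    emit(c)
    c = 35
    return 17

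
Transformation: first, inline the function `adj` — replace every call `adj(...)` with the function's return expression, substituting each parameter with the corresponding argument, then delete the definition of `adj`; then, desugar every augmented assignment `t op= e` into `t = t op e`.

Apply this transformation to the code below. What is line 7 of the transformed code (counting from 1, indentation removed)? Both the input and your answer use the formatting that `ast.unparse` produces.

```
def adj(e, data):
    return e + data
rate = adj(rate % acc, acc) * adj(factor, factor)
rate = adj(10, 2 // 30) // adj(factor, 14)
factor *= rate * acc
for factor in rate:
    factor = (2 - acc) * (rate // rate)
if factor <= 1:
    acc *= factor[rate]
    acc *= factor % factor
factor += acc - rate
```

Transformed code:
rate = (rate % acc + acc) * (factor + factor)
rate = (10 + 2 // 30) // (factor + 14)
factor = factor * (rate * acc)
for factor in rate:
    factor = (2 - acc) * (rate // rate)
if factor <= 1:
    acc = acc * factor[rate]
    acc = acc * (factor % factor)
factor = factor + (acc - rate)

acc = acc * factor[rate]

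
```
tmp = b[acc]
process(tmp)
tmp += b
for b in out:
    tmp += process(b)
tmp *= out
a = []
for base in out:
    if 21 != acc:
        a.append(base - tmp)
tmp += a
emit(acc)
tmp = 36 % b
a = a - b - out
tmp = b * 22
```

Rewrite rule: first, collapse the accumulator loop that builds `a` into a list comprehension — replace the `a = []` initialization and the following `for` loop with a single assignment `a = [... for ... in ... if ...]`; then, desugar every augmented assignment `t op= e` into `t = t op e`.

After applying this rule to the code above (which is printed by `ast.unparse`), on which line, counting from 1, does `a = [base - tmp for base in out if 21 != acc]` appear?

7

Transformed code:
tmp = b[acc]
process(tmp)
tmp = tmp + b
for b in out:
    tmp = tmp + process(b)
tmp = tmp * out
a = [base - tmp for base in out if 21 != acc]
tmp = tmp + a
emit(acc)
tmp = 36 % b
a = a - b - out
tmp = b * 22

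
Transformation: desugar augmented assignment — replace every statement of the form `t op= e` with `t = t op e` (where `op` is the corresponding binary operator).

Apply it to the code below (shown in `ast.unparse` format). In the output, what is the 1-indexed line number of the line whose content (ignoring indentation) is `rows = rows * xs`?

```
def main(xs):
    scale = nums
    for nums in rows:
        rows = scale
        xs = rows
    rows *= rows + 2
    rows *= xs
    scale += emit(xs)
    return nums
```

Transformed code:
def main(xs):
    scale = nums
    for nums in rows:
        rows = scale
        xs = rows
    rows = rows * (rows + 2)
    rows = rows * xs
    scale = scale + emit(xs)
    return nums

7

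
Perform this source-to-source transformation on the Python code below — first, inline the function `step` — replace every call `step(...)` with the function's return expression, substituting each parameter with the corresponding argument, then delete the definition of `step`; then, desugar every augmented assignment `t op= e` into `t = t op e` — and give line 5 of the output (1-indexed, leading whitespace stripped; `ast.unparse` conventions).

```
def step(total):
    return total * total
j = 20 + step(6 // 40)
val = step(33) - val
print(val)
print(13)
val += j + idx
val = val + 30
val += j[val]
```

Transformed code:
j = 20 + 6 // 40 * (6 // 40)
val = 33 * 33 - val
print(val)
print(13)
val = val + (j + idx)
val = val + 30
val = val + j[val]

val = val + (j + idx)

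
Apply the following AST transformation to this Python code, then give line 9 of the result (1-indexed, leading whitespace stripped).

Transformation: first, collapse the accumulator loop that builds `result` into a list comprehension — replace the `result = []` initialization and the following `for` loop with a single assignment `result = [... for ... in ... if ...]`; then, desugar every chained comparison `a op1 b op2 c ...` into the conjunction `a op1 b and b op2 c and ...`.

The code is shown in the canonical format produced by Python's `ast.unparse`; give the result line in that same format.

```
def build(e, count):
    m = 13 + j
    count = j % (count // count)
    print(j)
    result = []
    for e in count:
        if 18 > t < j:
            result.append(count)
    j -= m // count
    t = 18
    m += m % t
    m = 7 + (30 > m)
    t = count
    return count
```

Transformed code:
def build(e, count):
    m = 13 + j
    count = j % (count // count)
    print(j)
    result = [count for e in count if 18 > t and t < j]
    j -= m // count
    t = 18
    m += m % t
    m = 7 + (30 > m)
    t = count
    return count

m = 7 + (30 > m)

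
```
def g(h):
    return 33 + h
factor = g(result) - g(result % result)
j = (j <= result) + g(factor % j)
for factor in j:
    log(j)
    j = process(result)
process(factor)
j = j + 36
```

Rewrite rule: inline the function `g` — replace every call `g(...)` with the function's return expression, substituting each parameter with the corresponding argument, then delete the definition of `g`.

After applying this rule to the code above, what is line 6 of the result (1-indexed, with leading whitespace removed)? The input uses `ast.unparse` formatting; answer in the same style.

process(factor)

Transformed code:
factor = 33 + result - (33 + result % result)
j = (j <= result) + (33 + factor % j)
for factor in j:
    log(j)
    j = process(result)
process(factor)
j = j + 36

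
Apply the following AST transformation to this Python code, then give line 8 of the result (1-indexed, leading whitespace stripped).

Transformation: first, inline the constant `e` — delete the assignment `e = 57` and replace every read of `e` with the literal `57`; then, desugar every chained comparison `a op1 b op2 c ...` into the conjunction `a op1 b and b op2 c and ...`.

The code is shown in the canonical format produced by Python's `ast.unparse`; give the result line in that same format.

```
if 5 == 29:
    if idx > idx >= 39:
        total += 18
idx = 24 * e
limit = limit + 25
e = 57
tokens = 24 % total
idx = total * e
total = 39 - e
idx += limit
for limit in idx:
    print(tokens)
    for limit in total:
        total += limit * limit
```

Transformed code:
if 5 == 29:
    if idx > idx and idx >= 39:
        total += 18
idx = 24 * 57
limit = limit + 25
tokens = 24 % total
idx = total * 57
total = 39 - 57
idx += limit
for limit in idx:
    print(tokens)
    for limit in total:
        total += limit * limit

total = 39 - 57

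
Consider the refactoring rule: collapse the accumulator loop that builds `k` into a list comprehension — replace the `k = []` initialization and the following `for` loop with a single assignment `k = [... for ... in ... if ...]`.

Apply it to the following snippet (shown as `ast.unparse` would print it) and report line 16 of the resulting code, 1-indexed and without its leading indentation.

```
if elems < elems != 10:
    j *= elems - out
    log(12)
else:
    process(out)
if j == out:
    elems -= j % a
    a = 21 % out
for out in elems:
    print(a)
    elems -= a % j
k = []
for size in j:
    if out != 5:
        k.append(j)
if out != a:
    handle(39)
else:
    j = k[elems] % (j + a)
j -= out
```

j = k[elems] % (j + a)

Transformed code:
if elems < elems != 10:
    j *= elems - out
    log(12)
else:
    process(out)
if j == out:
    elems -= j % a
    a = 21 % out
for out in elems:
    print(a)
    elems -= a % j
k = [j for size in j if out != 5]
if out != a:
    handle(39)
else:
    j = k[elems] % (j + a)
j -= out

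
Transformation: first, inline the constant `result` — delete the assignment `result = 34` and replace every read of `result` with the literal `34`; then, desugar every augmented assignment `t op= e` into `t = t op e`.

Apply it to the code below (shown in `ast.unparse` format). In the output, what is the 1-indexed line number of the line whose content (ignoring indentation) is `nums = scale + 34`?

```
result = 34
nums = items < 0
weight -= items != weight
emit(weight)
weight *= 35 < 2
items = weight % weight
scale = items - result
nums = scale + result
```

7

Transformed code:
nums = items < 0
weight = weight - (items != weight)
emit(weight)
weight = weight * (35 < 2)
items = weight % weight
scale = items - 34
nums = scale + 34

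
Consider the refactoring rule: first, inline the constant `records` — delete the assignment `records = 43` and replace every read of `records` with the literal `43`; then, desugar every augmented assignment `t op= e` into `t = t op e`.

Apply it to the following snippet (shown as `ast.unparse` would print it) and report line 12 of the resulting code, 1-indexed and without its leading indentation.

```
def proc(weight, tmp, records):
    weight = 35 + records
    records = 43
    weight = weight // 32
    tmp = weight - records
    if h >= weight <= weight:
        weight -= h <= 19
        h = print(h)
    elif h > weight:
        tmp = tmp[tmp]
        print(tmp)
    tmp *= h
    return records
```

return 43

Transformed code:
def proc(weight, tmp, records):
    weight = 35 + 43
    weight = weight // 32
    tmp = weight - 43
    if h >= weight <= weight:
        weight = weight - (h <= 19)
        h = print(h)
    elif h > weight:
        tmp = tmp[tmp]
        print(tmp)
    tmp = tmp * h
    return 43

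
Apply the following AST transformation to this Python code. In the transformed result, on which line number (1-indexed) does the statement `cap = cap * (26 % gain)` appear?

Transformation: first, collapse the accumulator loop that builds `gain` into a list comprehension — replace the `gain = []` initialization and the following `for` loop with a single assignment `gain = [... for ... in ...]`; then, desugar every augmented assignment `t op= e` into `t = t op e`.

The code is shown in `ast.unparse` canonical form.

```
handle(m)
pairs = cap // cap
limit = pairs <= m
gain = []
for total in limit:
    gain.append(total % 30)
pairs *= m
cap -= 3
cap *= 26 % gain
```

Transformed code:
handle(m)
pairs = cap // cap
limit = pairs <= m
gain = [total % 30 for total in limit]
pairs = pairs * m
cap = cap - 3
cap = cap * (26 % gain)

7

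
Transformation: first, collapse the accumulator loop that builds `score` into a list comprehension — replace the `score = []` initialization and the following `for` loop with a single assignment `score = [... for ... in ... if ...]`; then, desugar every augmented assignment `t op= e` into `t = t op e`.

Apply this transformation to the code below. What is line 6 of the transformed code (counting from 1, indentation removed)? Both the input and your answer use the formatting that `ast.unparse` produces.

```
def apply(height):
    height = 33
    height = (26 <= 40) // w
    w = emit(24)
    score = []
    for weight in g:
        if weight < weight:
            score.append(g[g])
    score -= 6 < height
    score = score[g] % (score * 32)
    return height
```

score = score - (6 < height)

Transformed code:
def apply(height):
    height = 33
    height = (26 <= 40) // w
    w = emit(24)
    score = [g[g] for weight in g if weight < weight]
    score = score - (6 < height)
    score = score[g] % (score * 32)
    return height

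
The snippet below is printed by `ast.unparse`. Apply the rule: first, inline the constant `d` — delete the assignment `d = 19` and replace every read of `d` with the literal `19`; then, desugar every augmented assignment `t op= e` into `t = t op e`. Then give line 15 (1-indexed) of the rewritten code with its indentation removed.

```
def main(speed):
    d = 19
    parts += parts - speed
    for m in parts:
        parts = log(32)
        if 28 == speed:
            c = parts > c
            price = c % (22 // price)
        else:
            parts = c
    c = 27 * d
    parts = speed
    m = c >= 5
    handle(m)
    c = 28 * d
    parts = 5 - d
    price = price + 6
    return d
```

parts = 5 - 19

Transformed code:
def main(speed):
    parts = parts + (parts - speed)
    for m in parts:
        parts = log(32)
        if 28 == speed:
            c = parts > c
            price = c % (22 // price)
        else:
            parts = c
    c = 27 * 19
    parts = speed
    m = c >= 5
    handle(m)
    c = 28 * 19
    parts = 5 - 19
    price = price + 6
    return 19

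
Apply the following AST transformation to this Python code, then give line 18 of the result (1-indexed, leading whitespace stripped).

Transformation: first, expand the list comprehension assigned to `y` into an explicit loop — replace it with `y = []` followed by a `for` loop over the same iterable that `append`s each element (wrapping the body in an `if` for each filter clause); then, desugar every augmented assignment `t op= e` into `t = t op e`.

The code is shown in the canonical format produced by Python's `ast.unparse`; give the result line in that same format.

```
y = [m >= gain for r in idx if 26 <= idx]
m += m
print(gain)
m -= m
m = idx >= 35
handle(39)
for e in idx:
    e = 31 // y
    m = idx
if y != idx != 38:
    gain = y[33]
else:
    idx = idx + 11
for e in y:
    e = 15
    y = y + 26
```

Transformed code:
y = []
for r in idx:
    if 26 <= idx:
        y.append(m >= gain)
m = m + m
print(gain)
m = m - m
m = idx >= 35
handle(39)
for e in idx:
    e = 31 // y
    m = idx
if y != idx != 38:
    gain = y[33]
else:
    idx = idx + 11
for e in y:
    e = 15
    y = y + 26

e = 15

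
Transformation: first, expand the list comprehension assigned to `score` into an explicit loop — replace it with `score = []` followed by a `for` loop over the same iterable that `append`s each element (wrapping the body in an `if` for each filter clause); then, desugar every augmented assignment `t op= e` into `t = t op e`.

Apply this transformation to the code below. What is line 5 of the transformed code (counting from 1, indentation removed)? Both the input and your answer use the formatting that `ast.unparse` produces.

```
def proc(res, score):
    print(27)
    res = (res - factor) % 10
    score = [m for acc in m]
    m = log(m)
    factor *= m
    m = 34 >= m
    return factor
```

Transformed code:
def proc(res, score):
    print(27)
    res = (res - factor) % 10
    score = []
    for acc in m:
        score.append(m)
    m = log(m)
    factor = factor * m
    m = 34 >= m
    return factor

for acc in m:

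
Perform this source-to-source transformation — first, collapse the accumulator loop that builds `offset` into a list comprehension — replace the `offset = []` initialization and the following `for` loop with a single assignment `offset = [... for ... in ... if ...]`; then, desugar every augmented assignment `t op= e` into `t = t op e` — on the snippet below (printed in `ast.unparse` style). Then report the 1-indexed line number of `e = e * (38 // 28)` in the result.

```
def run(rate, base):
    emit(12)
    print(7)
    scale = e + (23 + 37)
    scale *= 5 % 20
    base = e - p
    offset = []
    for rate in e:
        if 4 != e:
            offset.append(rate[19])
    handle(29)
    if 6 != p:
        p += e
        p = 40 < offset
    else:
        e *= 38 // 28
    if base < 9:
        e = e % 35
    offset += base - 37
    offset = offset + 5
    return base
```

13

Transformed code:
def run(rate, base):
    emit(12)
    print(7)
    scale = e + (23 + 37)
    scale = scale * (5 % 20)
    base = e - p
    offset = [rate[19] for rate in e if 4 != e]
    handle(29)
    if 6 != p:
        p = p + e
        p = 40 < offset
    else:
        e = e * (38 // 28)
    if base < 9:
        e = e % 35
    offset = offset + (base - 37)
    offset = offset + 5
    return base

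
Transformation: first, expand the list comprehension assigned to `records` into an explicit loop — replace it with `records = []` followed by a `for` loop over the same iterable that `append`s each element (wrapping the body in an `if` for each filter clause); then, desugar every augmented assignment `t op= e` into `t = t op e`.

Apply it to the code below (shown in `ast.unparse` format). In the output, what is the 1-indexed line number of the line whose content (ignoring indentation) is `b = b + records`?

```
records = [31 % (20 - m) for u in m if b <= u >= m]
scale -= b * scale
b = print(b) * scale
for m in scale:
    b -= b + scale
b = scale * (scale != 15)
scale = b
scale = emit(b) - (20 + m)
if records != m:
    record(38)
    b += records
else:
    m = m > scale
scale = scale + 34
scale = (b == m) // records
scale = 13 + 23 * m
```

14

Transformed code:
records = []
for u in m:
    if b <= u >= m:
        records.append(31 % (20 - m))
scale = scale - b * scale
b = print(b) * scale
for m in scale:
    b = b - (b + scale)
b = scale * (scale != 15)
scale = b
scale = emit(b) - (20 + m)
if records != m:
    record(38)
    b = b + records
else:
    m = m > scale
scale = scale + 34
scale = (b == m) // records
scale = 13 + 23 * m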